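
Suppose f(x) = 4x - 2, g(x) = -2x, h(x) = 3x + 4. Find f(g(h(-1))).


h(-1) = 1
g(1) = -2
f(-2) = -10

-10


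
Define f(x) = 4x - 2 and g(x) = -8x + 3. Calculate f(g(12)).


g(12) = -93
f(-93) = -374

-374


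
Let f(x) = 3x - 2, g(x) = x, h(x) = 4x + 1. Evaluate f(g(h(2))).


h(2) = 9
g(9) = 9
f(9) = 25

25


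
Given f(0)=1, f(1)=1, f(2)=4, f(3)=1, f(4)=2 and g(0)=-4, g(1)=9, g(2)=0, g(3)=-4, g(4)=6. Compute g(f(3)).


f(3) = 1
g(1) = 9

9


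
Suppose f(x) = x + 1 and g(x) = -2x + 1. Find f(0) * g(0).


f(0) = 1
g(0) = 1
Product = 1

1


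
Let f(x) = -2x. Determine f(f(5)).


20


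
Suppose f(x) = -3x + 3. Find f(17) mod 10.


f(17) = -48
-48 mod 10 = 2

2


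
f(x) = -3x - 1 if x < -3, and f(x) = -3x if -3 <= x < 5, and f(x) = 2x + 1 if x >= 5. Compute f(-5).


-5 satisfies x < -3
f(-5) = 14

14


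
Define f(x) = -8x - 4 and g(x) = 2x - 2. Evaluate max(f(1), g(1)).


0


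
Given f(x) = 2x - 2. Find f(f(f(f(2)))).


f(2) = 2
f(2) = 2
f(2) = 2
f(2) = 2

2


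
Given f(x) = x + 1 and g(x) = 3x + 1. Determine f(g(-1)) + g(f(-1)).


f(g(-1)) = -1
g(f(-1)) = 1
Sum = 0

0


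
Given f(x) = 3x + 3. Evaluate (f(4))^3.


f(4) = 15
(15)^3 = 3375

3375


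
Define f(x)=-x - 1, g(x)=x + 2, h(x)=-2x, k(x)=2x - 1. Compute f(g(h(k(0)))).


k(0) = -1
h(-1) = 2
g(2) = 4
f(4) = -5

-5


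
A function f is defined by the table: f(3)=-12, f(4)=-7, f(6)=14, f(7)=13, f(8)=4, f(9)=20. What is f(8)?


Reading from the table at x = 8

4


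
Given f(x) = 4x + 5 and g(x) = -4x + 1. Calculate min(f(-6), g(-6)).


f(-6) = -19
g(-6) = 25
min = -19

-19


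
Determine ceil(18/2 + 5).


18/2 = 9
9 + 5 = 14
ceil(14) = 14

14


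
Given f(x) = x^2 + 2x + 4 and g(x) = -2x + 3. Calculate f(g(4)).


g(4) = -5
f(-5) = 1*(-5)^2 + 2*(-5) + 4 = 19

19


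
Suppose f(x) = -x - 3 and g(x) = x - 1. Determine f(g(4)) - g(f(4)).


f(g(4)) = -6
g(f(4)) = -8
Difference = 2

2


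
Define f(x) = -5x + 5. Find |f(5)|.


f(5) = -20
|-20| = 20

20


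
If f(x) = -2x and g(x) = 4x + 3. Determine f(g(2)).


g(2) = 11
f(11) = -22

-22


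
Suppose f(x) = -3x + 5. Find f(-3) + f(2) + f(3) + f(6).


-4


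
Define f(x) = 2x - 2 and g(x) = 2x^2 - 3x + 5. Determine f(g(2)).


g(2) = 7
f(7) = 12

12


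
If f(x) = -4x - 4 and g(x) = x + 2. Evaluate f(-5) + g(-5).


f(-5) = 16
g(-5) = -3
Sum = 13

13


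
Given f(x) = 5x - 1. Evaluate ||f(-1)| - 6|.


f(-1) = -6
|-6| = 6
|6 - 6| = 0

0


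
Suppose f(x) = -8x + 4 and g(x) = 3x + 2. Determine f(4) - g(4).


f(4) = -28
g(4) = 14
Difference = -42

-42


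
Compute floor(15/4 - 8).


15/4 = 3.75
3.75 - 8 = -4.25
floor(-4.25) = -5

-5


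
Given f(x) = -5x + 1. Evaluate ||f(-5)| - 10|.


16


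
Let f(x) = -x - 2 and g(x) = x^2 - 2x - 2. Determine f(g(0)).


g(0) = -2
f(-2) = 0

0


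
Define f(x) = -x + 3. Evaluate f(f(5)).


f(5) = -2
f(-2) = 5

5


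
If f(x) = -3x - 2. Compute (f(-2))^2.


f(-2) = 4
(4)^2 = 16

16


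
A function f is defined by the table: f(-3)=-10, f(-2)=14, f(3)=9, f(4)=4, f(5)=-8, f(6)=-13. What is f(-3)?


Reading from the table at x = -3

-10


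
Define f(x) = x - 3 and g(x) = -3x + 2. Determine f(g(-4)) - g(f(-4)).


f(g(-4)) = 11
g(f(-4)) = 23
Difference = -12

-12


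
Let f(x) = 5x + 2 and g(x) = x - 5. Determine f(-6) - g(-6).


f(-6) = -28
g(-6) = -11
Difference = -17

-17


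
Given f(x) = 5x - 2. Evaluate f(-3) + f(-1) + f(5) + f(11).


52


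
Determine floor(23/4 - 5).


23/4 = 5.75
5.75 - 5 = 0.75
floor(0.75) = 0

0


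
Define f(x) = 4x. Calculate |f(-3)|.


f(-3) = -12
|-12| = 12

12


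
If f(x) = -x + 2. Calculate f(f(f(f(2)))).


f(2) = 0
f(0) = 2
f(2) = 0
f(0) = 2

2


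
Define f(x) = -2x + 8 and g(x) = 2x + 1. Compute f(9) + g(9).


f(9) = -10
g(9) = 19
Sum = 9

9


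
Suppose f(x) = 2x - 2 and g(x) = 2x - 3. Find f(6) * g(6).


90


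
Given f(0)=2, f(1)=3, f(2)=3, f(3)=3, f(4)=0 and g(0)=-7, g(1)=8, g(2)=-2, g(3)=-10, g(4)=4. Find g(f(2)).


-10


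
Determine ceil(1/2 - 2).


1/2 = 0.5
0.5 - 2 = -1.5
ceil(-1.5) = -1

-1


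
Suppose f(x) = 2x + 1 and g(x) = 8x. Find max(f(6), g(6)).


f(6) = 13
g(6) = 48
max = 48

48


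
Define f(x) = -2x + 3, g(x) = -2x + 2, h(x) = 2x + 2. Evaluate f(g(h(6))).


h(6) = 14
g(14) = -26
f(-26) = 55

55


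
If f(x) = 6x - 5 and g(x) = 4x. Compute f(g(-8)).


g(-8) = -32
f(-32) = -197

-197


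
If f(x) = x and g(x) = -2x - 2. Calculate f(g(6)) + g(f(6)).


-28


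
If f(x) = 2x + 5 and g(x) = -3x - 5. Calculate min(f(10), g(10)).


f(10) = 25
g(10) = -35
min = -35

-35


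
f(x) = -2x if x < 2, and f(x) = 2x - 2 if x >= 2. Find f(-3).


-3 satisfies x < 2
f(-3) = 6

6


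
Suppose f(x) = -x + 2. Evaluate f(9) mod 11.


f(9) = -7
-7 mod 11 = 4

4


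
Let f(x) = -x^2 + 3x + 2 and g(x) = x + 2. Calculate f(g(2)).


g(2) = 4
f(4) = (-1)*(4)^2 + 3*(4) + 2 = -2

-2


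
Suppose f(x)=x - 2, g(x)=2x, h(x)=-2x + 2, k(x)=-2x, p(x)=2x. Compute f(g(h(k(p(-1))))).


p(-1) = -2
k(-2) = 4
h(4) = -6
g(-6) = -12
f(-12) = -14

-14


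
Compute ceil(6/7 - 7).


-6


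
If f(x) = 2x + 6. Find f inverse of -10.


Solve 2x + 6 = -10
x = (-10 - 6) / 2 = -8

-8


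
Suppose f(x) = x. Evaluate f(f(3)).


f(3) = 3
f(3) = 3

3


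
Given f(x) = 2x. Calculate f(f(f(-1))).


f(-1) = -2
f(-2) = -4
f(-4) = -8

-8


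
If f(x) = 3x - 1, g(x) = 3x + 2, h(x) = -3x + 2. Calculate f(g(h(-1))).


h(-1) = 5
g(5) = 17
f(17) = 50

50


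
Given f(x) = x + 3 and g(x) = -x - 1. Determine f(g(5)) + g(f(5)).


f(g(5)) = -3
g(f(5)) = -9
Sum = -12

-12


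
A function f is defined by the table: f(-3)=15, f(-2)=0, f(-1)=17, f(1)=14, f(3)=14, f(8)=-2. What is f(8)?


Reading from the table at x = 8

-2


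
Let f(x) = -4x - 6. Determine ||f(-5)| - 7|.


f(-5) = 14
|14| = 14
|14 - 7| = 7

7


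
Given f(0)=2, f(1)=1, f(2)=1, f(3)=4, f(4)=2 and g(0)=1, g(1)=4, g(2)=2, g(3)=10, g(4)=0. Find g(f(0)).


f(0) = 2
g(2) = 2

2


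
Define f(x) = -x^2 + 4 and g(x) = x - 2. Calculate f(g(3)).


g(3) = 1
f(1) = (-1)*(1)^2 + 4 = 3

3


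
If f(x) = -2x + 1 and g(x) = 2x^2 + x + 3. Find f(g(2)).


g(2) = 13
f(13) = -25

-25


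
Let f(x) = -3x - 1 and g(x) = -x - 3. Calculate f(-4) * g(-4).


f(-4) = 11
g(-4) = 1
Product = 11

11


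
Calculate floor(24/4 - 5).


24/4 = 6
6 - 5 = 1
floor(1) = 1

1


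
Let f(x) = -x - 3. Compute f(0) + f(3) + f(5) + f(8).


f(0) = -3
f(3) = -6
f(5) = -8
f(8) = -11
Sum = -28

-28


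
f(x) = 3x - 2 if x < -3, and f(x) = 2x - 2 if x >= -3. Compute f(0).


0 satisfies x >= -3
f(0) = -2

-2


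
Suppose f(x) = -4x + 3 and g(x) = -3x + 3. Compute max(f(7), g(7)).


f(7) = -25
g(7) = -18
max = -18

-18


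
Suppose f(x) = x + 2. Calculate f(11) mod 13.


f(11) = 13
13 mod 13 = 0

0


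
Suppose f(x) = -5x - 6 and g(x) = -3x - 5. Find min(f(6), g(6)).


f(6) = -36
g(6) = -23
min = -36

-36


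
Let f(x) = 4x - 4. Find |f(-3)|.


f(-3) = -16
|-16| = 16

16


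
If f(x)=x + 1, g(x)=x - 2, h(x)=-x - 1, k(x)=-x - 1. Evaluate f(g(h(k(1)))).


0


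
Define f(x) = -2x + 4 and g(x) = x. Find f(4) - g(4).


f(4) = -4
g(4) = 4
Difference = -8

-8


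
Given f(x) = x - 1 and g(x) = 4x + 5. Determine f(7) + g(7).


f(7) = 6
g(7) = 33
Sum = 39

39


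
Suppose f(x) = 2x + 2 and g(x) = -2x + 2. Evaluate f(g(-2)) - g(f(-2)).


f(g(-2)) = 14
g(f(-2)) = 6
Difference = 8

8


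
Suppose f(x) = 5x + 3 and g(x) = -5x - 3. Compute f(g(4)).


g(4) = -23
f(-23) = -112

-112


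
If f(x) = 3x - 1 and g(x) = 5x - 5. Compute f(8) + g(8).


f(8) = 23
g(8) = 35
Sum = 58

58


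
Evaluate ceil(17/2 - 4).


5


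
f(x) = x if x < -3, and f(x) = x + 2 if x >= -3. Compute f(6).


6 satisfies x >= -3
f(6) = 8

8


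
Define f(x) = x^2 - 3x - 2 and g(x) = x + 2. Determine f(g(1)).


g(1) = 3
f(3) = 1*(3)^2 - 3*(3) - 2 = -2

-2


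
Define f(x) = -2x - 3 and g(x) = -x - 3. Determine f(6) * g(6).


f(6) = -15
g(6) = -9
Product = 135

135


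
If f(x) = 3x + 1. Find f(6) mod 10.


f(6) = 19
19 mod 10 = 9

9


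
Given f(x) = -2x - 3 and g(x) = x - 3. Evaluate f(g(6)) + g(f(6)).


-27


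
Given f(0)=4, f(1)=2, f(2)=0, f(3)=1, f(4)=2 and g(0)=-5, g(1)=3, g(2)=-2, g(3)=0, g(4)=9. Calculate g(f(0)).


f(0) = 4
g(4) = 9

9


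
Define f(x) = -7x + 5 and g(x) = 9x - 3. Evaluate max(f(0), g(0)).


f(0) = 5
g(0) = -3
max = 5

5


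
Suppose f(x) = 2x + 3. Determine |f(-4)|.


f(-4) = -5
|-5| = 5

5


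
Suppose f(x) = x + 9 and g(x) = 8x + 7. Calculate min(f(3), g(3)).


12


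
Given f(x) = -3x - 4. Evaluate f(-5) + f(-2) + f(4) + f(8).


f(-5) = 11
f(-2) = 2
f(4) = -16
f(8) = -28
Sum = -31

-31


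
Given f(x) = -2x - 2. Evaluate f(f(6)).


f(6) = -14
f(-14) = 26

26


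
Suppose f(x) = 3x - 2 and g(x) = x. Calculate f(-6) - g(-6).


f(-6) = -20
g(-6) = -6
Difference = -14

-14


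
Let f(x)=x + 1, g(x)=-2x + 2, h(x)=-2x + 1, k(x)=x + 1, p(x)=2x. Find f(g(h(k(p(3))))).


p(3) = 6
k(6) = 7
h(7) = -13
g(-13) = 28
f(28) = 29

29


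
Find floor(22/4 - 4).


22/4 = 5.5
5.5 - 4 = 1.5
floor(1.5) = 1

1


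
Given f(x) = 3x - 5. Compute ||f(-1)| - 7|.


f(-1) = -8
|-8| = 8
|8 - 7| = 1

1


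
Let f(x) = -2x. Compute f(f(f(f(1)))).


f(1) = -2
f(-2) = 4
f(4) = -8
f(-8) = 16

16


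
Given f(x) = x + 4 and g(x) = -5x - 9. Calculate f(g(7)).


g(7) = -44
f(-44) = -40

-40


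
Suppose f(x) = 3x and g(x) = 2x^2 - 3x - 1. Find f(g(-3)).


g(-3) = 26
f(26) = 78

78


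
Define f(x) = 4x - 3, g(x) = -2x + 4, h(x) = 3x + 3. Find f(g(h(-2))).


h(-2) = -3
g(-3) = 10
f(10) = 37

37


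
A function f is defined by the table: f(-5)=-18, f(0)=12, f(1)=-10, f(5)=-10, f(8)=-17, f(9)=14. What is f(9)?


14


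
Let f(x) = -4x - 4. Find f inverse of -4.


Solve -4x - 4 = -4
x = (-4 + 4) / (-4) = 0

0


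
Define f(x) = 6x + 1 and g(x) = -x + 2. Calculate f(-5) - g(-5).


f(-5) = -29
g(-5) = 7
Difference = -36

-36


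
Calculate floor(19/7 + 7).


19/7 = 2.7143
2.7143 + 7 = 9.7143
floor(9.7143) = 9

9


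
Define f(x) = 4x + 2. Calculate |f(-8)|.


f(-8) = -30
|-30| = 30

30


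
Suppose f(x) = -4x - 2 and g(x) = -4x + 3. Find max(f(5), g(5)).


f(5) = -22
g(5) = -17
max = -17

-17


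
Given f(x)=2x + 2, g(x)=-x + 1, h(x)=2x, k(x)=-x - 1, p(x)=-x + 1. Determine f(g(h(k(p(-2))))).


p(-2) = 3
k(3) = -4
h(-4) = -8
g(-8) = 9
f(9) = 20

20


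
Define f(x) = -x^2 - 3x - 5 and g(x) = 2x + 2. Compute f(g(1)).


g(1) = 4
f(4) = (-1)*(4)^2 - 3*(4) - 5 = -33

-33


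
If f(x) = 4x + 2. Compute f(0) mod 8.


f(0) = 2
2 mod 8 = 2

2


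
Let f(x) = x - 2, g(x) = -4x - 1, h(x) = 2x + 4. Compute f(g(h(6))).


h(6) = 16
g(16) = -65
f(-65) = -67

-67


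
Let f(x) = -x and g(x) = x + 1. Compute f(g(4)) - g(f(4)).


f(g(4)) = -5
g(f(4)) = -3
Difference = -2

-2


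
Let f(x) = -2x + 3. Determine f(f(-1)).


f(-1) = 5
f(5) = -7

-7


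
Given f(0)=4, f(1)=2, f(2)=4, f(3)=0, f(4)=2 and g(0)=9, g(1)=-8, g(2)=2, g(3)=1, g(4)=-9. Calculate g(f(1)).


f(1) = 2
g(2) = 2

2


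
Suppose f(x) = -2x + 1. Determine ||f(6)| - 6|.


f(6) = -11
|-11| = 11
|11 - 6| = 5

5


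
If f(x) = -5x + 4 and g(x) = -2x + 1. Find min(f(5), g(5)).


-21


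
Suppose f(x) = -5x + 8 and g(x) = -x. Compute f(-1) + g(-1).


f(-1) = 13
g(-1) = 1
Sum = 14

14


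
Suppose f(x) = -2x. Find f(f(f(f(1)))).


f(1) = -2
f(-2) = 4
f(4) = -8
f(-8) = 16

16


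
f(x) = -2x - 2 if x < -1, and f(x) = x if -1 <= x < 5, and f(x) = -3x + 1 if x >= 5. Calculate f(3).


3 satisfies -1 <= x < 5
f(3) = 3

3


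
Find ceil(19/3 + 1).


19/3 = 6.3333
6.3333 + 1 = 7.3333
ceil(7.3333) = 8

8


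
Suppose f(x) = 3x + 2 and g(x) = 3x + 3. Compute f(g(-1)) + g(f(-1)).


f(g(-1)) = 2
g(f(-1)) = 0
Sum = 2

2


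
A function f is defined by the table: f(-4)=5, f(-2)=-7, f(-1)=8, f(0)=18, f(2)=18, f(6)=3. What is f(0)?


18


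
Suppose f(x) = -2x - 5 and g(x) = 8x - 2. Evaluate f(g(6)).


-97


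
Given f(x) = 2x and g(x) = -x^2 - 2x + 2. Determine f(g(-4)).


-12


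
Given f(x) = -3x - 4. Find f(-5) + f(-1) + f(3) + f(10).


-37


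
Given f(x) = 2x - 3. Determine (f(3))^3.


f(3) = 3
(3)^3 = 27

27


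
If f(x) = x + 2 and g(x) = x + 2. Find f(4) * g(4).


f(4) = 6
g(4) = 6
Product = 36

36


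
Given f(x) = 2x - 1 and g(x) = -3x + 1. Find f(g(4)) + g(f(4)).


f(g(4)) = -23
g(f(4)) = -20
Sum = -43

-43


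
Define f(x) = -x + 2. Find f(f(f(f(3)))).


f(3) = -1
f(-1) = 3
f(3) = -1
f(-1) = 3

3


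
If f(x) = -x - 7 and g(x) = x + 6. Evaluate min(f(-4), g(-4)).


f(-4) = -3
g(-4) = 2
min = -3

-3


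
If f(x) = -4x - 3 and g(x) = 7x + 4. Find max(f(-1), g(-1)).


1


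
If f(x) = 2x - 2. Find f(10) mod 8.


2


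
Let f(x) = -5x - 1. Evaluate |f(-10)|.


49


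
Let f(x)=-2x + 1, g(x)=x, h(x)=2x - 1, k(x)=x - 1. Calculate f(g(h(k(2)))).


k(2) = 1
h(1) = 1
g(1) = 1
f(1) = -1

-1


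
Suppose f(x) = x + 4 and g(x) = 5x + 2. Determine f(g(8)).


g(8) = 42
f(42) = 46

46


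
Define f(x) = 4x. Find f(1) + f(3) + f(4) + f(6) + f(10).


f(1) = 4
f(3) = 12
f(4) = 16
f(6) = 24
f(10) = 40
Sum = 96

96


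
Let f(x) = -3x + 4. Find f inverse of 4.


Solve -3x + 4 = 4
x = (4 - 4) / (-3) = 0

0


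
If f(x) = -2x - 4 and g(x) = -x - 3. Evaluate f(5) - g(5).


f(5) = -14
g(5) = -8
Difference = -6

-6


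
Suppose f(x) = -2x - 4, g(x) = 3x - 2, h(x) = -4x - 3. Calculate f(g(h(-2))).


-30


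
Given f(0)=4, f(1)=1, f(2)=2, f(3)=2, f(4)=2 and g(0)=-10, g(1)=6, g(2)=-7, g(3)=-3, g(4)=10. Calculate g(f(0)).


f(0) = 4
g(4) = 10

10


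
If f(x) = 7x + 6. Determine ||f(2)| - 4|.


f(2) = 20
|20| = 20
|20 - 4| = 16

16


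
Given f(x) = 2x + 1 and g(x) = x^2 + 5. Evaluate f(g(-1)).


g(-1) = 6
f(6) = 13

13


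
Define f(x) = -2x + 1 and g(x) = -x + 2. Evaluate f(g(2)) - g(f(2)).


f(g(2)) = 1
g(f(2)) = 5
Difference = -4

-4


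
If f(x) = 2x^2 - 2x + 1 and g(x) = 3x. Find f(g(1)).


13


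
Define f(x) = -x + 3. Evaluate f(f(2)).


f(2) = 1
f(1) = 2

2


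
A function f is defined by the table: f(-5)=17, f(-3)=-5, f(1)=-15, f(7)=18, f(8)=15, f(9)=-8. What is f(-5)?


Reading from the table at x = -5

17


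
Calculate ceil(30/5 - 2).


30/5 = 6
6 - 2 = 4
ceil(4) = 4

4


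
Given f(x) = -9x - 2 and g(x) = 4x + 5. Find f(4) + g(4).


-17


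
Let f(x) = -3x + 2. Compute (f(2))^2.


f(2) = -4
(-4)^2 = 16

16


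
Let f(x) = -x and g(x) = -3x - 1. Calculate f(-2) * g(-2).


f(-2) = 2
g(-2) = 5
Product = 10

10


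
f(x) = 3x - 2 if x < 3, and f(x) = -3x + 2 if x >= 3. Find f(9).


9 satisfies x >= 3
f(9) = -25

-25


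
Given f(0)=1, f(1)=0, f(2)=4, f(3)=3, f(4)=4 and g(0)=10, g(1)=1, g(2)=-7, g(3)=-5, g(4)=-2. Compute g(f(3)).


f(3) = 3
g(3) = -5

-5


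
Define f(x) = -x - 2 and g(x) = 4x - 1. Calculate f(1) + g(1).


f(1) = -3
g(1) = 3
Sum = 0

0


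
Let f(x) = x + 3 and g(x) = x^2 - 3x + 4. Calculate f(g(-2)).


g(-2) = 14
f(14) = 17

17


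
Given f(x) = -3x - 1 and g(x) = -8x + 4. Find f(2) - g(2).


f(2) = -7
g(2) = -12
Difference = 5

5


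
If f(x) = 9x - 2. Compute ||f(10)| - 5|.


f(10) = 88
|88| = 88
|88 - 5| = 83

83


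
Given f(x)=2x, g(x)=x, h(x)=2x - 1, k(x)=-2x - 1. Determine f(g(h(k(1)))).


k(1) = -3
h(-3) = -7
g(-7) = -7
f(-7) = -14

-14


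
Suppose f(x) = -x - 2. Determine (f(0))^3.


f(0) = -2
(-2)^3 = -8

-8


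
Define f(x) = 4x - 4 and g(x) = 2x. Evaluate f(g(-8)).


-68


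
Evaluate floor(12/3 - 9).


12/3 = 4
4 - 9 = -5
floor(-5) = -5

-5


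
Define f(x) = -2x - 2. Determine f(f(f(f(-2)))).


f(-2) = 2
f(2) = -6
f(-6) = 10
f(10) = -22

-22


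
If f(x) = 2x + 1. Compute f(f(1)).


f(1) = 3
f(3) = 7

7


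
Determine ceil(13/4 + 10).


14


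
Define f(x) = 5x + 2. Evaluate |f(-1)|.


f(-1) = -3
|-3| = 3

3


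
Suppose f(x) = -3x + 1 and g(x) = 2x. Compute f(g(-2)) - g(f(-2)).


f(g(-2)) = 13
g(f(-2)) = 14
Difference = -1

-1


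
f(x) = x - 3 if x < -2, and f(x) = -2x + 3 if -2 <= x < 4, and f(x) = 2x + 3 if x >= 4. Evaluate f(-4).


-4 satisfies x < -2
f(-4) = -7

-7


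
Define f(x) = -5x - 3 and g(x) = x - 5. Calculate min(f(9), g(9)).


f(9) = -48
g(9) = 4
min = -48

-48


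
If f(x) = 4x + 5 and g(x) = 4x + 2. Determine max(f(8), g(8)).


f(8) = 37
g(8) = 34
max = 37

37


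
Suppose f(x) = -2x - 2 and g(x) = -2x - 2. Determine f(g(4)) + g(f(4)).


f(g(4)) = 18
g(f(4)) = 18
Sum = 36

36


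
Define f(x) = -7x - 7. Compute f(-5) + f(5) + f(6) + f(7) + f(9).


f(-5) = 28
f(5) = -42
f(6) = -49
f(7) = -56
f(9) = -70
Sum = -189

-189


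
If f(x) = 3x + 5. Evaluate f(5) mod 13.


f(5) = 20
20 mod 13 = 7

7


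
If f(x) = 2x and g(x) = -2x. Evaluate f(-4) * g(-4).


f(-4) = -8
g(-4) = 8
Product = -64

-64


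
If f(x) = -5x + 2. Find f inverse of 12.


Solve -5x + 2 = 12
x = (12 - 2) / (-5) = -2

-2


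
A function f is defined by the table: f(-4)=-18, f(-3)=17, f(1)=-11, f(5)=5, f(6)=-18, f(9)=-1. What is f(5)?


Reading from the table at x = 5

5


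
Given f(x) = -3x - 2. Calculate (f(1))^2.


f(1) = -5
(-5)^2 = 25

25


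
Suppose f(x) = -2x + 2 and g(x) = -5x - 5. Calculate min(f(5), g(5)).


f(5) = -8
g(5) = -30
min = -30

-30


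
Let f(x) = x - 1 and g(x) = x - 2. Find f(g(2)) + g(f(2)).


f(g(2)) = -1
g(f(2)) = -1
Sum = -2

-2


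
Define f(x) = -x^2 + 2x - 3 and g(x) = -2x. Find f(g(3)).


g(3) = -6
f(-6) = (-1)*(-6)^2 + 2*(-6) - 3 = -51

-51


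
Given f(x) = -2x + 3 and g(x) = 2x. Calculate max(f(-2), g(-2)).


7


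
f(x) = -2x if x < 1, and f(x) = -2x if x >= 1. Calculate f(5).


5 satisfies x >= 1
f(5) = -10

-10


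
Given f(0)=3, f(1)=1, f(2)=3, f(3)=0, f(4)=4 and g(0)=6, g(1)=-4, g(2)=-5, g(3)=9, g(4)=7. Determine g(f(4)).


f(4) = 4
g(4) = 7

7


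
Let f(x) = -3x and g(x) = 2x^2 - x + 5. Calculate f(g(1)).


g(1) = 6
f(6) = -18

-18


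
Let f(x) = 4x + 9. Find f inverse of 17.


Solve 4x + 9 = 17
x = (17 - 9) / 4 = 2

2


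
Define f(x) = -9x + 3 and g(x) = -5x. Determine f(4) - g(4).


f(4) = -33
g(4) = -20
Difference = -13

-13


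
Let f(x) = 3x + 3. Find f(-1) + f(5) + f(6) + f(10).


f(-1) = 0
f(5) = 18
f(6) = 21
f(10) = 33
Sum = 72

72


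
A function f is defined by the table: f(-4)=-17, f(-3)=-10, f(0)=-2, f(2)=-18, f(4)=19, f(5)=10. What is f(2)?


Reading from the table at x = 2

-18


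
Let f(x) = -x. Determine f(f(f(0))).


f(0) = 0
f(0) = 0
f(0) = 0

0


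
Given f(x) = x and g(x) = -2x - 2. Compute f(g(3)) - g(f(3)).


f(g(3)) = -8
g(f(3)) = -8
Difference = 0

0


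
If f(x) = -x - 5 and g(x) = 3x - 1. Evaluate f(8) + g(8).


10


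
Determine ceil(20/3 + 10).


20/3 = 6.6667
6.6667 + 10 = 16.6667
ceil(16.6667) = 17

17


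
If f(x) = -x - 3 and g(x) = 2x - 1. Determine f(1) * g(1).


f(1) = -4
g(1) = 1
Product = -4

-4


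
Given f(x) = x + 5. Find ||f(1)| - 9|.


f(1) = 6
|6| = 6
|6 - 9| = 3

3


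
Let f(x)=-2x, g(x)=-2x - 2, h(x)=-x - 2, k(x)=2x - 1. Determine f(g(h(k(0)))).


k(0) = -1
h(-1) = -1
g(-1) = 0
f(0) = 0

0


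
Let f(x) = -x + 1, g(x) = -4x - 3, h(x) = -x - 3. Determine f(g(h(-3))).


h(-3) = 0
g(0) = -3
f(-3) = 4

4


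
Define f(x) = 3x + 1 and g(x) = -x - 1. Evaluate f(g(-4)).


g(-4) = 3
f(3) = 10

10


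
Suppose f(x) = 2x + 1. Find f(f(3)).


f(3) = 7
f(7) = 15

15


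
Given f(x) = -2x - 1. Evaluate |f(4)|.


f(4) = -9
|-9| = 9

9


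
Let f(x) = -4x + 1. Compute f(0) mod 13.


f(0) = 1
1 mod 13 = 1

1


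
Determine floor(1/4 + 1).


1/4 = 0.25
0.25 + 1 = 1.25
floor(1.25) = 1

1


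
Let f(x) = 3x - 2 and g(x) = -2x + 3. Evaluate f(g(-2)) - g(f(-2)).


f(g(-2)) = 19
g(f(-2)) = 19
Difference = 0

0


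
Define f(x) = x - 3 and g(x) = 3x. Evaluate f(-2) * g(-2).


f(-2) = -5
g(-2) = -6
Product = 30

30


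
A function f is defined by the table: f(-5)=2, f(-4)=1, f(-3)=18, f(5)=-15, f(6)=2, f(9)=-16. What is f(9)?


Reading from the table at x = 9

-16


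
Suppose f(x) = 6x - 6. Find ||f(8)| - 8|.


f(8) = 42
|42| = 42
|42 - 8| = 34

34


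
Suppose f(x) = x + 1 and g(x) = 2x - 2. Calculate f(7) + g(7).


f(7) = 8
g(7) = 12
Sum = 20

20


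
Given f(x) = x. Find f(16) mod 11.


f(16) = 16
16 mod 11 = 5

5


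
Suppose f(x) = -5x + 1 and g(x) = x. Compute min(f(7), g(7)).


f(7) = -34
g(7) = 7
min = -34

-34


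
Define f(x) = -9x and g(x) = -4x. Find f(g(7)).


g(7) = -28
f(-28) = 252

252


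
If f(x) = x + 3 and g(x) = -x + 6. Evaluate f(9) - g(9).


f(9) = 12
g(9) = -3
Difference = 15

15


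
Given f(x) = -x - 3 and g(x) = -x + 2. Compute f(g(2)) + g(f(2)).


4


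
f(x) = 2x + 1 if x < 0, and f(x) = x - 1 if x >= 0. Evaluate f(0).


0 satisfies x >= 0
f(0) = -1

-1


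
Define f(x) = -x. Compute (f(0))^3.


f(0) = 0
(0)^3 = 0

0


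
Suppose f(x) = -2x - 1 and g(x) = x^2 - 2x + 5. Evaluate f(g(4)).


g(4) = 13
f(13) = -27

-27


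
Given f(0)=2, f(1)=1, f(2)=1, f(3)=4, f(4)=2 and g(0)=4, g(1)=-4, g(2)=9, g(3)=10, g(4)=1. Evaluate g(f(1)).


f(1) = 1
g(1) = -4

-4


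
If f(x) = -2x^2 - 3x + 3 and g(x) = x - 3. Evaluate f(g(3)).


g(3) = 0
f(0) = (-2)*(0)^2 - 3*(0) + 3 = 3

3


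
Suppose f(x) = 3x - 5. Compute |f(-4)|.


f(-4) = -17
|-17| = 17

17


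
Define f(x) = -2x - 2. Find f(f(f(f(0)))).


10


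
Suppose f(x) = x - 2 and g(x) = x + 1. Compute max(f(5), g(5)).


f(5) = 3
g(5) = 6
max = 6

6


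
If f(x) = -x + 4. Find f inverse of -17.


Solve -x + 4 = -17
x = (-17 - 4) / (-1) = 21

21


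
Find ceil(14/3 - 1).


4


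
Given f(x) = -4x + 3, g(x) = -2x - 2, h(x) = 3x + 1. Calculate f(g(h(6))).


163


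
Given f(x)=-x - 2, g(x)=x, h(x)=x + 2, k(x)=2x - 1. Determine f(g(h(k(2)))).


k(2) = 3
h(3) = 5
g(5) = 5
f(5) = -7

-7


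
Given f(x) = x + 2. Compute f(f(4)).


f(4) = 6
f(6) = 8

8


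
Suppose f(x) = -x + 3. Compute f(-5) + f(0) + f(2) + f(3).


f(-5) = 8
f(0) = 3
f(2) = 1
f(3) = 0
Sum = 12

12


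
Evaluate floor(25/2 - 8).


4


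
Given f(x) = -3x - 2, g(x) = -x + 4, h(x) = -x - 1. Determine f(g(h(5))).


h(5) = -6
g(-6) = 10
f(10) = -32

-32


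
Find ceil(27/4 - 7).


27/4 = 6.75
6.75 - 7 = -0.25
ceil(-0.25) = 0

0


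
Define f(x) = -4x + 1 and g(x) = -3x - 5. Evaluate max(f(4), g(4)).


f(4) = -15
g(4) = -17
max = -15

-15


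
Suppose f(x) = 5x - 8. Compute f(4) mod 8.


f(4) = 12
12 mod 8 = 4

4


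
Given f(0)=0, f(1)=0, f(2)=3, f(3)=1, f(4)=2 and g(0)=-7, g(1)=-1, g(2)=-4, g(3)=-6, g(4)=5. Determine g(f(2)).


f(2) = 3
g(3) = -6

-6


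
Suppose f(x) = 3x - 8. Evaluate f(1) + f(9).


f(1) = -5
f(9) = 19
Sum = 14

14


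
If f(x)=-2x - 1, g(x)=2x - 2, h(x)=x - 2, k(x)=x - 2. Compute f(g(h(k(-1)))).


23


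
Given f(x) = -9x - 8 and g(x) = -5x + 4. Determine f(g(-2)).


-134


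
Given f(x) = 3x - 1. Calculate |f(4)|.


f(4) = 11
|11| = 11

11


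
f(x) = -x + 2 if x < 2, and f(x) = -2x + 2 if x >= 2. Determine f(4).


-6


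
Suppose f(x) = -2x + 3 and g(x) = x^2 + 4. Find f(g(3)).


g(3) = 13
f(13) = -23

-23


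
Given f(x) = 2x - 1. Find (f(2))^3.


f(2) = 3
(3)^3 = 27

27


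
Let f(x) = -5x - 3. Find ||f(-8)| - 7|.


f(-8) = 37
|37| = 37
|37 - 7| = 30

30


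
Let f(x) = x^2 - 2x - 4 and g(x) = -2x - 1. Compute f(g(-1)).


g(-1) = 1
f(1) = 1*(1)^2 - 2*(1) - 4 = -5

-5


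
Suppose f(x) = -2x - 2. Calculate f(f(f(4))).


f(4) = -10
f(-10) = 18
f(18) = -38

-38


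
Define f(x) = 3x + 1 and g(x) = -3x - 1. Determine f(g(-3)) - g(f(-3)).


2


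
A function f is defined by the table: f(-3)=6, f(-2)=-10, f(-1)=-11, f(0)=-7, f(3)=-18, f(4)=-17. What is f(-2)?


Reading from the table at x = -2

-10


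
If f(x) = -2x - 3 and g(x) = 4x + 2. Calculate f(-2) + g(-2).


-5


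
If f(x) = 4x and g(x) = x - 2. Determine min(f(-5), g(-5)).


f(-5) = -20
g(-5) = -7
min = -20

-20


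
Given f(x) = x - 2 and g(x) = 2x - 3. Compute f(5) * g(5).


21


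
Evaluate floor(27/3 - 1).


8


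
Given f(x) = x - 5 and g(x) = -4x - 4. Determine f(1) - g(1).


f(1) = -4
g(1) = -8
Difference = 4

4


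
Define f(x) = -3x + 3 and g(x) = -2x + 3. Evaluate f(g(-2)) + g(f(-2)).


f(g(-2)) = -18
g(f(-2)) = -15
Sum = -33

-33


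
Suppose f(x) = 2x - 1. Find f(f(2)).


f(2) = 3
f(3) = 5

5


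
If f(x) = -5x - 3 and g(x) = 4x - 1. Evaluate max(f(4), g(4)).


15


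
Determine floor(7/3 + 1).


7/3 = 2.3333
2.3333 + 1 = 3.3333
floor(3.3333) = 3

3


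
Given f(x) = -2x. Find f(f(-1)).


f(-1) = 2
f(2) = -4

-4


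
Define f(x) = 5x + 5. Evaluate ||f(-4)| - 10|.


f(-4) = -15
|-15| = 15
|15 - 10| = 5

5


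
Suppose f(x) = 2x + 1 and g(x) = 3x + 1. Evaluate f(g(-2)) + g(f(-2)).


-17


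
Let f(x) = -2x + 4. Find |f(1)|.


f(1) = 2
|2| = 2

2


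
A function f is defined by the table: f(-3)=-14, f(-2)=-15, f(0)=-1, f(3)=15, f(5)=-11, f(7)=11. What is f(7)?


Reading from the table at x = 7

11


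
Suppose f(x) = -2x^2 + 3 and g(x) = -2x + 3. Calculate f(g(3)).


g(3) = -3
f(-3) = (-2)*(-3)^2 + 3 = -15

-15


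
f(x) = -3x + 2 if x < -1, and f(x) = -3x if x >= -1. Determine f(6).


6 satisfies x >= -1
f(6) = -18

-18


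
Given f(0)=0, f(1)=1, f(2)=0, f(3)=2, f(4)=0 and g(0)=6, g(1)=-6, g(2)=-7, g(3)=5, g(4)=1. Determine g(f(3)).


-7


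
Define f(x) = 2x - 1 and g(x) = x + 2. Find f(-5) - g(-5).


f(-5) = -11
g(-5) = -3
Difference = -8

-8


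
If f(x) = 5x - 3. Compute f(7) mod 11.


f(7) = 32
32 mod 11 = 10

10


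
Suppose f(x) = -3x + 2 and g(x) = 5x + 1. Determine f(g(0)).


g(0) = 1
f(1) = -1

-1


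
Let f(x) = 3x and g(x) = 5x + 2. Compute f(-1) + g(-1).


f(-1) = -3
g(-1) = -3
Sum = -6

-6


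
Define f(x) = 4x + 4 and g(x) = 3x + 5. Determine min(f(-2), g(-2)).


f(-2) = -4
g(-2) = -1
min = -4

-4


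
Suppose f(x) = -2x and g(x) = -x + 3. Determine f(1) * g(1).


f(1) = -2
g(1) = 2
Product = -4

-4


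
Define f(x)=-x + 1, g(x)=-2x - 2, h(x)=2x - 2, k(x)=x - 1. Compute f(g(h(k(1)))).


k(1) = 0
h(0) = -2
g(-2) = 2
f(2) = -1

-1


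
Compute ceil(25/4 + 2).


25/4 = 6.25
6.25 + 2 = 8.25
ceil(8.25) = 9

9


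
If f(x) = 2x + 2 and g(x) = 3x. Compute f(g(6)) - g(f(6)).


-4


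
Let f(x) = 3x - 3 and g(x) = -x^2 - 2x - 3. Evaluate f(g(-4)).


g(-4) = -11
f(-11) = -36

-36


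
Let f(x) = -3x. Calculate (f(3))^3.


-729


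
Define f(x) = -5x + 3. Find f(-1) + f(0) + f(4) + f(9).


f(-1) = 8
f(0) = 3
f(4) = -17
f(9) = -42
Sum = -48

-48


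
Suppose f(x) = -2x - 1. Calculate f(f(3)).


f(3) = -7
f(-7) = 13

13


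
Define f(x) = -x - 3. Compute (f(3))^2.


f(3) = -6
(-6)^2 = 36

36


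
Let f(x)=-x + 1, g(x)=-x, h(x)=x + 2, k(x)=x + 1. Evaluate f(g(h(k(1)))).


k(1) = 2
h(2) = 4
g(4) = -4
f(-4) = 5

5


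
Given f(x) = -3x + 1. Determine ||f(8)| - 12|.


f(8) = -23
|-23| = 23
|23 - 12| = 11

11


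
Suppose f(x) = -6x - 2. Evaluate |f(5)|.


f(5) = -32
|-32| = 32

32


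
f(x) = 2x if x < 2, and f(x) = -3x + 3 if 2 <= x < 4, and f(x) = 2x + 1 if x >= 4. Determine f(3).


-6


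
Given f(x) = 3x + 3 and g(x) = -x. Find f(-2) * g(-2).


f(-2) = -3
g(-2) = 2
Product = -6

-6


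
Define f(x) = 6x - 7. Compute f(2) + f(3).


16


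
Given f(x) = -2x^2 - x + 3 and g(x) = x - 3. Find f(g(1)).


g(1) = -2
f(-2) = (-2)*(-2)^2 - 1*(-2) + 3 = -3

-3


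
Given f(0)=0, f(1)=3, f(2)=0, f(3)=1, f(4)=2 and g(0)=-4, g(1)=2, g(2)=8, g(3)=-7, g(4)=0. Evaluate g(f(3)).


f(3) = 1
g(1) = 2

2


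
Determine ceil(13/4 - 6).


13/4 = 3.25
3.25 - 6 = -2.75
ceil(-2.75) = -2

-2


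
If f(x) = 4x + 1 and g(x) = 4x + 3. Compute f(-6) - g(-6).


-2


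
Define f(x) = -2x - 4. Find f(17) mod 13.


f(17) = -38
-38 mod 13 = 1

1


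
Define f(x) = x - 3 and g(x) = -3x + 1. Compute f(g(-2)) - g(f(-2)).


-12


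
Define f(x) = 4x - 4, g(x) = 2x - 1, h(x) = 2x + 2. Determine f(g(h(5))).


h(5) = 12
g(12) = 23
f(23) = 88

88


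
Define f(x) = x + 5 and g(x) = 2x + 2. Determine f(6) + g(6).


f(6) = 11
g(6) = 14
Sum = 25

25


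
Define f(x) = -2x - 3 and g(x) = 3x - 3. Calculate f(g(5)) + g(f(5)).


f(g(5)) = -27
g(f(5)) = -42
Sum = -69

-69


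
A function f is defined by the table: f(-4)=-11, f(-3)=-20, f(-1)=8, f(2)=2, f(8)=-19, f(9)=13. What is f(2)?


Reading from the table at x = 2

2


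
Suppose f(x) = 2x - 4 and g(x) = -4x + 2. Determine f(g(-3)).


g(-3) = 14
f(14) = 24

24


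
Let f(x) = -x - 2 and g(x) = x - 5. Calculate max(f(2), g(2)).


f(2) = -4
g(2) = -3
max = -3

-3


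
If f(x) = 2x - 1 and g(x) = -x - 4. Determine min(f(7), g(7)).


-11


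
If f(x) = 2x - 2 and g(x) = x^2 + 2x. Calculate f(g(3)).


g(3) = 15
f(15) = 28

28


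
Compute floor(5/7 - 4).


-4


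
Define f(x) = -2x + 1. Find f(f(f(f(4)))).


f(4) = -7
f(-7) = 15
f(15) = -29
f(-29) = 59

59


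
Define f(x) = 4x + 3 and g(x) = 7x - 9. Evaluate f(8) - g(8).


f(8) = 35
g(8) = 47
Difference = -12

-12


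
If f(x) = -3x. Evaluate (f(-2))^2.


f(-2) = 6
(6)^2 = 36

36


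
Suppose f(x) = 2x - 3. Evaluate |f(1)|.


f(1) = -1
|-1| = 1

1


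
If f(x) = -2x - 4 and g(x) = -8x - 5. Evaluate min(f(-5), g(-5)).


f(-5) = 6
g(-5) = 35
min = 6

6


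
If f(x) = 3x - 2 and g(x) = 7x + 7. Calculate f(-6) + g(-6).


f(-6) = -20
g(-6) = -35
Sum = -55

-55


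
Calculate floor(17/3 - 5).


0


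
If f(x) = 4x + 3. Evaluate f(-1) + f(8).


f(-1) = -1
f(8) = 35
Sum = 34

34


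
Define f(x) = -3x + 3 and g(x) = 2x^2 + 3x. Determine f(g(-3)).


-24


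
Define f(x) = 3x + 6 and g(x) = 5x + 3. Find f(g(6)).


g(6) = 33
f(33) = 105

105


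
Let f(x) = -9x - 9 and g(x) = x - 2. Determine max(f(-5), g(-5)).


f(-5) = 36
g(-5) = -7
max = 36

36


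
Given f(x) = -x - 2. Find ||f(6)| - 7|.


f(6) = -8
|-8| = 8
|8 - 7| = 1

1


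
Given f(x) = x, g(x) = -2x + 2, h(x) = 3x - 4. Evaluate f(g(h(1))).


h(1) = -1
g(-1) = 4
f(4) = 4

4


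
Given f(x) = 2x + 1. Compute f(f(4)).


f(4) = 9
f(9) = 19

19


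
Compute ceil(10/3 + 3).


10/3 = 3.3333
3.3333 + 3 = 6.3333
ceil(6.3333) = 7

7


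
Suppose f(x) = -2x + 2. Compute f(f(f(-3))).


30


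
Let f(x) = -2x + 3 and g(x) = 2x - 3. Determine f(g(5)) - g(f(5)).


f(g(5)) = -11
g(f(5)) = -17
Difference = 6

6


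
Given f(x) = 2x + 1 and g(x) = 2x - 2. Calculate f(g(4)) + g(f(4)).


f(g(4)) = 13
g(f(4)) = 16
Sum = 29

29


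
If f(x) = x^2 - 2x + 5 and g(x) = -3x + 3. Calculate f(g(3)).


g(3) = -6
f(-6) = 1*(-6)^2 - 2*(-6) + 5 = 53

53


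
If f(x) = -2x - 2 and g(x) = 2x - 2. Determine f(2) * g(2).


-12


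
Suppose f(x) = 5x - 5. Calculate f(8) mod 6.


f(8) = 35
35 mod 6 = 5

5


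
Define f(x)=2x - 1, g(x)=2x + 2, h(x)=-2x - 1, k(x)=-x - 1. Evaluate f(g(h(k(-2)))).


-9


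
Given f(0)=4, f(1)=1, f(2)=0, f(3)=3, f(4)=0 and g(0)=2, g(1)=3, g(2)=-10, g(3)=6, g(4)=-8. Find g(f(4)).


2


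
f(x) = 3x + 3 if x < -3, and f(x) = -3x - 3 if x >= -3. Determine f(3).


-12


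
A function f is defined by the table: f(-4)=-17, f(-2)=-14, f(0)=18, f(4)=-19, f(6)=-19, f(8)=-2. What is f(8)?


Reading from the table at x = 8

-2


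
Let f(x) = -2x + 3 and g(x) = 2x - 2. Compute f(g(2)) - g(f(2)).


3


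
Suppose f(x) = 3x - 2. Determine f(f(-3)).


f(-3) = -11
f(-11) = -35

-35


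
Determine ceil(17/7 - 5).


17/7 = 2.4286
2.4286 - 5 = -2.5714
ceil(-2.5714) = -2

-2


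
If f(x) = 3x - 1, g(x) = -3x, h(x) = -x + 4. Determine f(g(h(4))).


h(4) = 0
g(0) = 0
f(0) = -1

-1


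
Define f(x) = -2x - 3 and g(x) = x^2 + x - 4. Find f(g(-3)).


-7


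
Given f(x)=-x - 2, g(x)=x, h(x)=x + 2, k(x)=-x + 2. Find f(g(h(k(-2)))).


k(-2) = 4
h(4) = 6
g(6) = 6
f(6) = -8

-8


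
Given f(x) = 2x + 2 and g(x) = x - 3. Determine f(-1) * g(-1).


f(-1) = 0
g(-1) = -4
Product = 0

0


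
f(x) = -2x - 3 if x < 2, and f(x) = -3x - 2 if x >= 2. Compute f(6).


6 satisfies x >= 2
f(6) = -20

-20


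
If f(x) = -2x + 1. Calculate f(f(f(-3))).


f(-3) = 7
f(7) = -13
f(-13) = 27

27


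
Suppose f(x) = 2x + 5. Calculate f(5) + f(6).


32


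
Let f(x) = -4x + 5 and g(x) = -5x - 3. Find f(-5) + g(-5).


f(-5) = 25
g(-5) = 22
Sum = 47

47


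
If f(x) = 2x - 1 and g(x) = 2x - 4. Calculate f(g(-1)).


g(-1) = -6
f(-6) = -13

-13


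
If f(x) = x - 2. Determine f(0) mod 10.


f(0) = -2
-2 mod 10 = 8

8


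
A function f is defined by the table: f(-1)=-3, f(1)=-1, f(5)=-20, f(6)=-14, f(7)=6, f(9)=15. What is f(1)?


Reading from the table at x = 1

-1


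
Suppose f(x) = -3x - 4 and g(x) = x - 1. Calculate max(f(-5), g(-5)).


f(-5) = 11
g(-5) = -6
max = 11

11


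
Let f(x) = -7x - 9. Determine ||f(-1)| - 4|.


f(-1) = -2
|-2| = 2
|2 - 4| = 2

2


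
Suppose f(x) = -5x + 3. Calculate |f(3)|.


f(3) = -12
|-12| = 12

12


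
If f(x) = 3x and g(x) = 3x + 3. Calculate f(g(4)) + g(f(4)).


84


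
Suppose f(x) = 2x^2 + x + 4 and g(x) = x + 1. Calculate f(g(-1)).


4


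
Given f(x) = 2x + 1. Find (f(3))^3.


f(3) = 7
(7)^3 = 343

343


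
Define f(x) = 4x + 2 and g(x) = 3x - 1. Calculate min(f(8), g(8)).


f(8) = 34
g(8) = 23
min = 23

23


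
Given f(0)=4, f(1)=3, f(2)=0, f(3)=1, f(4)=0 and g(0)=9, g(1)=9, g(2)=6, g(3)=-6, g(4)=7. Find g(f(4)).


f(4) = 0
g(0) = 9

9


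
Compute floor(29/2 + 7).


29/2 = 14.5
14.5 + 7 = 21.5
floor(21.5) = 21

21


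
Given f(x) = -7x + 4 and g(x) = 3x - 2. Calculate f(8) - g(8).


f(8) = -52
g(8) = 22
Difference = -74

-74


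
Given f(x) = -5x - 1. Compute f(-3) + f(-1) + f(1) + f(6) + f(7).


f(-3) = 14
f(-1) = 4
f(1) = -6
f(6) = -31
f(7) = -36
Sum = -55

-55


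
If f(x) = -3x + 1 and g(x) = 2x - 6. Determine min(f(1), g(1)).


f(1) = -2
g(1) = -4
min = -4

-4


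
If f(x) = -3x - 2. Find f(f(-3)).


f(-3) = 7
f(7) = -23

-23


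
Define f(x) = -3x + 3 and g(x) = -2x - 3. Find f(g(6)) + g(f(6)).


75


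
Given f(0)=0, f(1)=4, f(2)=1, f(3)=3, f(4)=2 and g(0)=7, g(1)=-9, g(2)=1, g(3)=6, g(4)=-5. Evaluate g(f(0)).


f(0) = 0
g(0) = 7

7


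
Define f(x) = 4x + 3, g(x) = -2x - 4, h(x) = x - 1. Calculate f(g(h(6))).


h(6) = 5
g(5) = -14
f(-14) = -53

-53


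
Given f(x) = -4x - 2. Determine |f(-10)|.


f(-10) = 38
|38| = 38

38


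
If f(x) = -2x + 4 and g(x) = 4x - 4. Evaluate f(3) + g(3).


f(3) = -2
g(3) = 8
Sum = 6

6


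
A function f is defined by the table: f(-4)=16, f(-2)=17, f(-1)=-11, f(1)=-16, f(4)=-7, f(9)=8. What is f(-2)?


17


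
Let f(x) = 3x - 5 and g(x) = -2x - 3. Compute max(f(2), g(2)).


f(2) = 1
g(2) = -7
max = 1

1


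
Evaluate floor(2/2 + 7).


2/2 = 1
1 + 7 = 8
floor(8) = 8

8


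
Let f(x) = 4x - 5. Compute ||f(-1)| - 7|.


f(-1) = -9
|-9| = 9
|9 - 7| = 2

2


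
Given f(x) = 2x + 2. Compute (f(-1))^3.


f(-1) = 0
(0)^3 = 0

0


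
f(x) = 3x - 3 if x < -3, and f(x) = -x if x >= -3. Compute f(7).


7 satisfies x >= -3
f(7) = -7

-7


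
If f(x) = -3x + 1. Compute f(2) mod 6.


f(2) = -5
-5 mod 6 = 1

1


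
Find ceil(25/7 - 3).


1


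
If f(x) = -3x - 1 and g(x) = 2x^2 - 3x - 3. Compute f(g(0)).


g(0) = -3
f(-3) = 8

8


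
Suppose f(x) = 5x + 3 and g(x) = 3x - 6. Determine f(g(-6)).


g(-6) = -24
f(-24) = -117

-117


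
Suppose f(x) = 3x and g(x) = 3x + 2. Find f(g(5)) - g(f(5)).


f(g(5)) = 51
g(f(5)) = 47
Difference = 4

4


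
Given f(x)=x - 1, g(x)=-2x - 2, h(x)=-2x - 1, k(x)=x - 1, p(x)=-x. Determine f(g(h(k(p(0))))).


p(0) = 0
k(0) = -1
h(-1) = 1
g(1) = -4
f(-4) = -5

-5


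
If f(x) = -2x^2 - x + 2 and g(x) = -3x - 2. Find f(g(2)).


g(2) = -8
f(-8) = (-2)*(-8)^2 - 1*(-8) + 2 = -118

-118


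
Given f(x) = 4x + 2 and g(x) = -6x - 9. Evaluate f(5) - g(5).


f(5) = 22
g(5) = -39
Difference = 61

61


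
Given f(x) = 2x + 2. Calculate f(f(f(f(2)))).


f(2) = 6
f(6) = 14
f(14) = 30
f(30) = 62

62


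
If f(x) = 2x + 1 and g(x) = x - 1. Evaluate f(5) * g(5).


f(5) = 11
g(5) = 4
Product = 44

44


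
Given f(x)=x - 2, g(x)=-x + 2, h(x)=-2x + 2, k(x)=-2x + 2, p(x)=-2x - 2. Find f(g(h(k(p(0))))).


p(0) = -2
k(-2) = 6
h(6) = -10
g(-10) = 12
f(12) = 10

10


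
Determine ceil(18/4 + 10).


18/4 = 4.5
4.5 + 10 = 14.5
ceil(14.5) = 15

15


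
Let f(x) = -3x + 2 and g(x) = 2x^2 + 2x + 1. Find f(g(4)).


g(4) = 41
f(41) = -121

-121


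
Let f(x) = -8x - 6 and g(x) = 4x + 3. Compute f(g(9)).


g(9) = 39
f(39) = -318

-318


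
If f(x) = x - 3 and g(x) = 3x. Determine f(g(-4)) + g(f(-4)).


f(g(-4)) = -15
g(f(-4)) = -21
Sum = -36

-36


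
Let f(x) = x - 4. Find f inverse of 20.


Solve x - 4 = 20
x = (20 + 4) / 1 = 24

24


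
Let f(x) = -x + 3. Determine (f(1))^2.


f(1) = 2
(2)^2 = 4

4


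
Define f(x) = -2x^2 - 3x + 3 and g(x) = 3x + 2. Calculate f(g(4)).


g(4) = 14
f(14) = (-2)*(14)^2 - 3*(14) + 3 = -431

-431


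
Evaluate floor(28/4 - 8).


-1


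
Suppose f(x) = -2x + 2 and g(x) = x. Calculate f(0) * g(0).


0


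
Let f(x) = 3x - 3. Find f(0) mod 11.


f(0) = -3
-3 mod 11 = 8

8


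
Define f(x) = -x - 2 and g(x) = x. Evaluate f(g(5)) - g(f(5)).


f(g(5)) = -7
g(f(5)) = -7
Difference = 0

0


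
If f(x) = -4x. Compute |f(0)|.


f(0) = 0
|0| = 0

0


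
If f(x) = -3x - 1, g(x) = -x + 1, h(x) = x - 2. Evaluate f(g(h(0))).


h(0) = -2
g(-2) = 3
f(3) = -10

-10


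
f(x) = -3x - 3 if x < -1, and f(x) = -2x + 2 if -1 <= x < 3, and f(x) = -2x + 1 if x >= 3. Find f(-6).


15


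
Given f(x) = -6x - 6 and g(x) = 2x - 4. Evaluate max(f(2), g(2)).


f(2) = -18
g(2) = 0
max = 0

0


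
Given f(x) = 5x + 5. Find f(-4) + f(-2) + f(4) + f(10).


f(-4) = -15
f(-2) = -5
f(4) = 25
f(10) = 55
Sum = 60

60
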